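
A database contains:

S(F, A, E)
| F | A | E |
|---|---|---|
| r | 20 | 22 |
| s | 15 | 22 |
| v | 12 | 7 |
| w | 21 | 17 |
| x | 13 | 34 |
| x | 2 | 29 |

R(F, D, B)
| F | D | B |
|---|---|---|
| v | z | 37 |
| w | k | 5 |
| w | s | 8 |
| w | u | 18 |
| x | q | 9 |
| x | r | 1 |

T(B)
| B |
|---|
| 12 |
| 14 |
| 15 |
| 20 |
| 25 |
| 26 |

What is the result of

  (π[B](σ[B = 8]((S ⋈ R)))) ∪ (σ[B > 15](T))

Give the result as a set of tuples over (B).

{20, 25, 26, 8}

Joining S and R on F yields {(v, 12, 7, z, 37), (w, 21, 17, k, 5), (w, 21, 17, s, 8), (w, 21, 17, u, 18), (x, 13, 34, q, 9), (x, 13, 34, r, 1), (x, 2, 29, q, 9), (x, 2, 29, r, 1)}.
Selection B = 8: {(w, 21, 17, s, 8)}
Keep only column(s) B: {8}
Selection B > 15: {20, 25, 26}
Set union of the two operands is {20, 25, 26, 8}.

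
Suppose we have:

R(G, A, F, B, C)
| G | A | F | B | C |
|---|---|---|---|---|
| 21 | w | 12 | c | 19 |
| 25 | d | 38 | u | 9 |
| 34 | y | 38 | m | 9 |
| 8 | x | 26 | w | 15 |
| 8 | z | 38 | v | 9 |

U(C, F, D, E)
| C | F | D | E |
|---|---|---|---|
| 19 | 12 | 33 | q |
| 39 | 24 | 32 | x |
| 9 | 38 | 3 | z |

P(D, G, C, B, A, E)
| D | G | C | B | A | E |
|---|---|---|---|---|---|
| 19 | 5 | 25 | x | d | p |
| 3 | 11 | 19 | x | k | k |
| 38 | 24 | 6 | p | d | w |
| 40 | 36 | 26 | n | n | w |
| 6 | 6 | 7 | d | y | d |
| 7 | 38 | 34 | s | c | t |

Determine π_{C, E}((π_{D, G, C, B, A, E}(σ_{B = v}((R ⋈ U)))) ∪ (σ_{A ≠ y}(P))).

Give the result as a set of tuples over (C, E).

{(19, k), (25, p), (26, w), (34, t), (6, w), (9, z)}

R ⋈ U (natural join on F, C): {(21, w, 12, c, 19, 33, q), (25, d, 38, u, 9, 3, z), (34, y, 38, m, 9, 3, z), (8, z, 38, v, 9, 3, z)}
Filtering on B = v leaves {(8, z, 38, v, 9, 3, z)}.
π[D, G, C, B, A, E]: project onto (D, G, C, B, A, E) → {(3, 8, 9, v, z, z)}
Filtering on A ≠ y leaves {(19, 5, 25, x, d, p), (3, 11, 19, x, k, k), (38, 24, 6, p, d, w), (40, 36, 26, n, n, w), (7, 38, 34, s, c, t)}.
Taking the union: {(19, 5, 25, x, d, p), (3, 11, 19, x, k, k), (3, 8, 9, v, z, z), (38, 24, 6, p, d, w), (40, 36, 26, n, n, w), (7, 38, 34, s, c, t)}
π[C, E]: project onto (C, E) → {(19, k), (25, p), (26, w), (34, t), (6, w), (9, z)}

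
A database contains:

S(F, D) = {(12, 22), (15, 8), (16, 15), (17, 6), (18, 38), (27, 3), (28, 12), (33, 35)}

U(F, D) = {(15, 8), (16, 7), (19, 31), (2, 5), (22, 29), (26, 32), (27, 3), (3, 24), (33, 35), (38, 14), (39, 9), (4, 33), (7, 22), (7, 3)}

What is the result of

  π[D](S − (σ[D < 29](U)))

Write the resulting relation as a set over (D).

Selection D < 29: {(15, 8), (16, 7), (2, 5), (27, 3), (3, 24), (38, 14), (39, 9), (7, 22), (7, 3)}
Difference: {(12, 22), (15, 8), (16, 15), (17, 6), (18, 38), (27, 3), (28, 12), (33, 35)} with {(15, 8), (16, 7), (2, 5), (27, 3), (3, 24), (38, 14), (39, 9), (7, 22), (7, 3)} → {(12, 22), (16, 15), (17, 6), (18, 38), (28, 12), (33, 35)}
π[D]: project onto (D) → {12, 15, 22, 35, 38, 6}

{12, 15, 22, 35, 38, 6}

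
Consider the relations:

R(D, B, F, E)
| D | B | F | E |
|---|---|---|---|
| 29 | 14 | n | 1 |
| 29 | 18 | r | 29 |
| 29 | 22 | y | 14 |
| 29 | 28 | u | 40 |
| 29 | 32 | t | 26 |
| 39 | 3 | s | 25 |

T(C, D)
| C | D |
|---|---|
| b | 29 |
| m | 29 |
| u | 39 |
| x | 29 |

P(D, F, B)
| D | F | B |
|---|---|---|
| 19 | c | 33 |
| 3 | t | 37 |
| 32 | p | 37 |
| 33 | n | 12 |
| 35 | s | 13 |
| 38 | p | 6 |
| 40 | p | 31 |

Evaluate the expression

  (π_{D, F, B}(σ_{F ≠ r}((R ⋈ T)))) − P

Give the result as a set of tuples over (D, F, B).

R ⋈ T (natural join on D): {(29, 14, n, 1, b), (29, 14, n, 1, m), (29, 14, n, 1, x), (29, 18, r, 29, b), (29, 18, r, 29, m), (29, 18, r, 29, x), (29, 22, y, 14, b), (29, 22, y, 14, m), (29, 22, y, 14, x), (29, 28, u, 40, b), (29, 28, u, 40, m), (29, 28, u, 40, x), (29, 32, t, 26, b), (29, 32, t, 26, m), (29, 32, t, 26, x), (39, 3, s, 25, u)}
Apply σ_{F ≠ r}; surviving tuples: {(29, 14, n, 1, b), (29, 14, n, 1, m), (29, 14, n, 1, x), (29, 22, y, 14, b), (29, 22, y, 14, m), (29, 22, y, 14, x), (29, 28, u, 40, b), (29, 28, u, 40, m), (29, 28, u, 40, x), (29, 32, t, 26, b), (29, 32, t, 26, m), (29, 32, t, 26, x), (39, 3, s, 25, u)}
Projecting to D, F, B (8 duplicate(s) eliminated): {(29, n, 14), (29, t, 32), (29, u, 28), (29, y, 22), (39, s, 3)}
Difference: {(29, n, 14), (29, t, 32), (29, u, 28), (29, y, 22), (39, s, 3)} with {(19, c, 33), (3, t, 37), (32, p, 37), (33, n, 12), (35, s, 13), (38, p, 6), (40, p, 31)} → {(29, n, 14), (29, t, 32), (29, u, 28), (29, y, 22), (39, s, 3)}

{(29, n, 14), (29, t, 32), (29, u, 28), (29, y, 22), (39, s, 3)}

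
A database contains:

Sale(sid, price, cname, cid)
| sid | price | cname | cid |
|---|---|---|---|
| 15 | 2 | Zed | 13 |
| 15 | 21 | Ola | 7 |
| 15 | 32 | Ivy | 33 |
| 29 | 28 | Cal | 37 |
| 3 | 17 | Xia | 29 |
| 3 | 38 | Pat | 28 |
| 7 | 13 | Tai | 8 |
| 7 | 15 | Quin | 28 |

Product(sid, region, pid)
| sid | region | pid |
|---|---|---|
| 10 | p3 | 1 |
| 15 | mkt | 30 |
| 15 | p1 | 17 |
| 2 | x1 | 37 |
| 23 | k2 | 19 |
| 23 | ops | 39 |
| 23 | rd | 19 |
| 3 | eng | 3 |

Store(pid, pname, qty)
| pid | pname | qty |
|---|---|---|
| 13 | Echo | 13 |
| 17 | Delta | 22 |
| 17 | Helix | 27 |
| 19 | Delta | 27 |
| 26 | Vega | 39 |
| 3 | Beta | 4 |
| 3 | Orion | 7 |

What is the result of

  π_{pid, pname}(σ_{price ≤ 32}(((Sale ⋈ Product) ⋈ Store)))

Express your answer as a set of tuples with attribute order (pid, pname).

Natural join on sid: {(15, 2, Zed, 13, mkt, 30), (15, 2, Zed, 13, p1, 17), (15, 21, Ola, 7, mkt, 30), (15, 21, Ola, 7, p1, 17), (15, 32, Ivy, 33, mkt, 30), (15, 32, Ivy, 33, p1, 17), (3, 17, Xia, 29, eng, 3), (3, 38, Pat, 28, eng, 3)}
Natural join on pid: {(15, 2, Zed, 13, p1, 17, Delta, 22), (15, 2, Zed, 13, p1, 17, Helix, 27), (15, 21, Ola, 7, p1, 17, Delta, 22), (15, 21, Ola, 7, p1, 17, Helix, 27), (15, 32, Ivy, 33, p1, 17, Delta, 22), (15, 32, Ivy, 33, p1, 17, Helix, 27), (3, 17, Xia, 29, eng, 3, Beta, 4), (3, 17, Xia, 29, eng, 3, Orion, 7), (3, 38, Pat, 28, eng, 3, Beta, 4), (3, 38, Pat, 28, eng, 3, Orion, 7)}
Filtering on price ≤ 32 leaves {(15, 2, Zed, 13, p1, 17, Delta, 22), (15, 2, Zed, 13, p1, 17, Helix, 27), (15, 21, Ola, 7, p1, 17, Delta, 22), (15, 21, Ola, 7, p1, 17, Helix, 27), (15, 32, Ivy, 33, p1, 17, Delta, 22), (15, 32, Ivy, 33, p1, 17, Helix, 27), (3, 17, Xia, 29, eng, 3, Beta, 4), (3, 17, Xia, 29, eng, 3, Orion, 7)}.
π[pid, pname]: project onto (pid, pname) (4 duplicate(s) eliminated) → {(17, Delta), (17, Helix), (3, Beta), (3, Orion)}

{(17, Delta), (17, Helix), (3, Beta), (3, Orion)}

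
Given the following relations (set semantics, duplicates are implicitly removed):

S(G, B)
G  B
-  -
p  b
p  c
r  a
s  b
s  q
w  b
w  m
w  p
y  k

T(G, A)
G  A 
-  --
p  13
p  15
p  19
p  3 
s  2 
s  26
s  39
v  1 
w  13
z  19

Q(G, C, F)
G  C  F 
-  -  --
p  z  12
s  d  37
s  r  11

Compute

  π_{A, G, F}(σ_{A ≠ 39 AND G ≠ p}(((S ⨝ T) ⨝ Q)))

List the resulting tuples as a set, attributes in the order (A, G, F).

{(2, s, 11), (2, s, 37), (26, s, 11), (26, s, 37)}

Joining S and T on G yields {(p, b, 13), (p, b, 15), (p, b, 19), (p, b, 3), (p, c, 13), (p, c, 15), (p, c, 19), (p, c, 3), (s, b, 2), (s, b, 26), (s, b, 39), (s, q, 2), (s, q, 26), (s, q, 39), (w, b, 13), (w, m, 13), (w, p, 13)}.
Joining (S ⨝ T) and Q on G yields {(p, b, 13, z, 12), (p, b, 15, z, 12), (p, b, 19, z, 12), (p, b, 3, z, 12), (p, c, 13, z, 12), (p, c, 15, z, 12), (p, c, 19, z, 12), (p, c, 3, z, 12), (s, b, 2, d, 37), (s, b, 2, r, 11), (s, b, 26, d, 37), (s, b, 26, r, 11), (s, b, 39, d, 37), (s, b, 39, r, 11), (s, q, 2, d, 37), (s, q, 2, r, 11), (s, q, 26, d, 37), (s, q, 26, r, 11), (s, q, 39, d, 37), (s, q, 39, r, 11)}.
Filtering on A ≠ 39 AND G ≠ p leaves {(s, b, 2, d, 37), (s, b, 2, r, 11), (s, b, 26, d, 37), (s, b, 26, r, 11), (s, q, 2, d, 37), (s, q, 2, r, 11), (s, q, 26, d, 37), (s, q, 26, r, 11)}.
π_{A, G, F} gives {(2, s, 11), (2, s, 37), (26, s, 11), (26, s, 37)} (4 duplicate(s) eliminated).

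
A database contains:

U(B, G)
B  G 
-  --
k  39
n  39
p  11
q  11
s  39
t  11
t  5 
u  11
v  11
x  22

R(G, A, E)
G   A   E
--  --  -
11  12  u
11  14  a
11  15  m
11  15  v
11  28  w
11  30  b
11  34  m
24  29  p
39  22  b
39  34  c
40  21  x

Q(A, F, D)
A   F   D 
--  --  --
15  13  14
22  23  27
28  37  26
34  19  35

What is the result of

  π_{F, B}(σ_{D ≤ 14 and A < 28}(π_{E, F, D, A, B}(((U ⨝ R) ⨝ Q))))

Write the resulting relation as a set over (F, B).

{(13, p), (13, q), (13, t), (13, u), (13, v)}

Natural join on G: {(k, 39, 22, b), (k, 39, 34, c), (n, 39, 22, b), (n, 39, 34, c), (p, 11, 12, u), (p, 11, 14, a), (p, 11, 15, m), (p, 11, 15, v), (p, 11, 28, w), (p, 11, 30, b), (p, 11, 34, m), (q, 11, 12, u), (q, 11, 14, a), (q, 11, 15, m), (q, 11, 15, v), (q, 11, 28, w), (q, 11, 30, b), (q, 11, 34, m), (s, 39, 22, b), (s, 39, 34, c), (t, 11, 12, u), (t, 11, 14, a), (t, 11, 15, m), (t, 11, 15, v), (t, 11, 28, w), (t, 11, 30, b), (t, 11, 34, m), (u, 11, 12, u), (u, 11, 14, a), (u, 11, 15, m), (u, 11, 15, v), (u, 11, 28, w), (u, 11, 30, b), (u, 11, 34, m), (v, 11, 12, u), (v, 11, 14, a), (v, 11, 15, m), (v, 11, 15, v), (v, 11, 28, w), (v, 11, 30, b), (v, 11, 34, m)}
Natural join on A: {(k, 39, 22, b, 23, 27), (k, 39, 34, c, 19, 35), (n, 39, 22, b, 23, 27), (n, 39, 34, c, 19, 35), (p, 11, 15, m, 13, 14), (p, 11, 15, v, 13, 14), (p, 11, 28, w, 37, 26), (p, 11, 34, m, 19, 35), (q, 11, 15, m, 13, 14), (q, 11, 15, v, 13, 14), (q, 11, 28, w, 37, 26), (q, 11, 34, m, 19, 35), (s, 39, 22, b, 23, 27), (s, 39, 34, c, 19, 35), (t, 11, 15, m, 13, 14), (t, 11, 15, v, 13, 14), (t, 11, 28, w, 37, 26), (t, 11, 34, m, 19, 35), (u, 11, 15, m, 13, 14), (u, 11, 15, v, 13, 14), (u, 11, 28, w, 37, 26), (u, 11, 34, m, 19, 35), (v, 11, 15, m, 13, 14), (v, 11, 15, v, 13, 14), (v, 11, 28, w, 37, 26), (v, 11, 34, m, 19, 35)}
Projecting to E, F, D, A, B: {(b, 23, 27, 22, k), (b, 23, 27, 22, n), (b, 23, 27, 22, s), (c, 19, 35, 34, k), (c, 19, 35, 34, n), (c, 19, 35, 34, s), (m, 13, 14, 15, p), (m, 13, 14, 15, q), (m, 13, 14, 15, t), (m, 13, 14, 15, u), (m, 13, 14, 15, v), (m, 19, 35, 34, p), (m, 19, 35, 34, q), (m, 19, 35, 34, t), (m, 19, 35, 34, u), (m, 19, 35, 34, v), (v, 13, 14, 15, p), (v, 13, 14, 15, q), (v, 13, 14, 15, t), (v, 13, 14, 15, u), (v, 13, 14, 15, v), (w, 37, 26, 28, p), (w, 37, 26, 28, q), (w, 37, 26, 28, t), (w, 37, 26, 28, u), (w, 37, 26, 28, v)}
Filtering on D ≤ 14 and A < 28 leaves {(m, 13, 14, 15, p), (m, 13, 14, 15, q), (m, 13, 14, 15, t), (m, 13, 14, 15, u), (m, 13, 14, 15, v), (v, 13, 14, 15, p), (v, 13, 14, 15, q), (v, 13, 14, 15, t), (v, 13, 14, 15, u), (v, 13, 14, 15, v)}.
Projecting to F, B (5 duplicate(s) eliminated): {(13, p), (13, q), (13, t), (13, u), (13, v)}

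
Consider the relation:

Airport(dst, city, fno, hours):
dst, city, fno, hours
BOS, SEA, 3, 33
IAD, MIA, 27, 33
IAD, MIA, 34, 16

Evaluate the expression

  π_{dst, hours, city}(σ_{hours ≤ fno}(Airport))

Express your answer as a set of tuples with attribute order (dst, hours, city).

Apply σ_{hours ≤ fno}; surviving tuples: {(IAD, MIA, 34, 16)}
π_{dst, hours, city} gives {(IAD, 16, MIA)}.

{(IAD, 16, MIA)}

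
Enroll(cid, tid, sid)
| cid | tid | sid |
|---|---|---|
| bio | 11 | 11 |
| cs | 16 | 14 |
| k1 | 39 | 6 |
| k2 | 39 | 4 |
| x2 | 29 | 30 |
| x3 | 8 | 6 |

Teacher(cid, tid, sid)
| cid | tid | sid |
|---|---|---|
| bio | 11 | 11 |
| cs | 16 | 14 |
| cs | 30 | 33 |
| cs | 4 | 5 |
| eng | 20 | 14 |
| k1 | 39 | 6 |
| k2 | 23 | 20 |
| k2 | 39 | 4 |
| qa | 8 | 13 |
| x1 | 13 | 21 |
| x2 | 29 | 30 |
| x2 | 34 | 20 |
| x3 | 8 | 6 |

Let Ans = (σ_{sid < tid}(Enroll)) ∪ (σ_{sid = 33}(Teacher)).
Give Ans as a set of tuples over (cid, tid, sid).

{(cs, 16, 14), (cs, 30, 33), (k1, 39, 6), (k2, 39, 4), (x3, 8, 6)}

Filtering on sid < tid leaves {(cs, 16, 14), (k1, 39, 6), (k2, 39, 4), (x3, 8, 6)}.
Filtering on sid = 33 leaves {(cs, 30, 33)}.
Union: {(cs, 16, 14), (k1, 39, 6), (k2, 39, 4), (x3, 8, 6)} with {(cs, 30, 33)} → {(cs, 16, 14), (cs, 30, 33), (k1, 39, 6), (k2, 39, 4), (x3, 8, 6)}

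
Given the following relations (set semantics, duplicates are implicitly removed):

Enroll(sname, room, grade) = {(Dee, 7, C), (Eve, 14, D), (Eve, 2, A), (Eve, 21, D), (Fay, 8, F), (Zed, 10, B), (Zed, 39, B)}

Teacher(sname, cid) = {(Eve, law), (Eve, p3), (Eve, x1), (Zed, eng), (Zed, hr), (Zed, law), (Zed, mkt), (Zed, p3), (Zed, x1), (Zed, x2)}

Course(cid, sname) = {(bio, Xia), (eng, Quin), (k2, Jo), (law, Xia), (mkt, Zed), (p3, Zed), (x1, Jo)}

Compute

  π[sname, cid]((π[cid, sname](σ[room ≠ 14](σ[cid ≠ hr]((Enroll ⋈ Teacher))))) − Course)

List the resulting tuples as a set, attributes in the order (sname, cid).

{(Eve, law), (Eve, p3), (Eve, x1), (Zed, eng), (Zed, law), (Zed, x1), (Zed, x2)}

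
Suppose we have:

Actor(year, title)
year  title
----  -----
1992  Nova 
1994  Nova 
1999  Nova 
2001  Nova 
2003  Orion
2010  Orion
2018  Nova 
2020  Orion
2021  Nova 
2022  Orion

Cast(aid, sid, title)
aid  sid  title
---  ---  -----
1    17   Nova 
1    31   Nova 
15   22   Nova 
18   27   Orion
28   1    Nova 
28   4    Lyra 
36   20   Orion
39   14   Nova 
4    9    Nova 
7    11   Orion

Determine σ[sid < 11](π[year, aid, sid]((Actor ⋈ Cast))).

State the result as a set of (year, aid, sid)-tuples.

Joining Actor and Cast on title yields {(1992, Nova, 1, 17), (1992, Nova, 1, 31), (1992, Nova, 15, 22), (1992, Nova, 28, 1), (1992, Nova, 39, 14), (1992, Nova, 4, 9), (1994, Nova, 1, 17), (1994, Nova, 1, 31), (1994, Nova, 15, 22), (1994, Nova, 28, 1), (1994, Nova, 39, 14), (1994, Nova, 4, 9), (1999, Nova, 1, 17), (1999, Nova, 1, 31), (1999, Nova, 15, 22), (1999, Nova, 28, 1), (1999, Nova, 39, 14), (1999, Nova, 4, 9), (2001, Nova, 1, 17), (2001, Nova, 1, 31), (2001, Nova, 15, 22), (2001, Nova, 28, 1), (2001, Nova, 39, 14), (2001, Nova, 4, 9), (2003, Orion, 18, 27), (2003, Orion, 36, 20), (2003, Orion, 7, 11), (2010, Orion, 18, 27), (2010, Orion, 36, 20), (2010, Orion, 7, 11), (2018, Nova, 1, 17), (2018, Nova, 1, 31), (2018, Nova, 15, 22), (2018, Nova, 28, 1), (2018, Nova, 39, 14), (2018, Nova, 4, 9), (2020, Orion, 18, 27), (2020, Orion, 36, 20), (2020, Orion, 7, 11), (2021, Nova, 1, 17), (2021, Nova, 1, 31), (2021, Nova, 15, 22), (2021, Nova, 28, 1), (2021, Nova, 39, 14), (2021, Nova, 4, 9), (2022, Orion, 18, 27), (2022, Orion, 36, 20), (2022, Orion, 7, 11)}.
Projecting to year, aid, sid: {(1992, 1, 17), (1992, 1, 31), (1992, 15, 22), (1992, 28, 1), (1992, 39, 14), (1992, 4, 9), (1994, 1, 17), (1994, 1, 31), (1994, 15, 22), (1994, 28, 1), (1994, 39, 14), (1994, 4, 9), (1999, 1, 17), (1999, 1, 31), (1999, 15, 22), (1999, 28, 1), (1999, 39, 14), (1999, 4, 9), (2001, 1, 17), (2001, 1, 31), (2001, 15, 22), (2001, 28, 1), (2001, 39, 14), (2001, 4, 9), (2003, 18, 27), (2003, 36, 20), (2003, 7, 11), (2010, 18, 27), (2010, 36, 20), (2010, 7, 11), (2018, 1, 17), (2018, 1, 31), (2018, 15, 22), (2018, 28, 1), (2018, 39, 14), (2018, 4, 9), (2020, 18, 27), (2020, 36, 20), (2020, 7, 11), (2021, 1, 17), (2021, 1, 31), (2021, 15, 22), (2021, 28, 1), (2021, 39, 14), (2021, 4, 9), (2022, 18, 27), (2022, 36, 20), (2022, 7, 11)}
Apply σ_{sid < 11}; surviving tuples: {(1992, 28, 1), (1992, 4, 9), (1994, 28, 1), (1994, 4, 9), (1999, 28, 1), (1999, 4, 9), (2001, 28, 1), (2001, 4, 9), (2018, 28, 1), (2018, 4, 9), (2021, 28, 1), (2021, 4, 9)}

{(1992, 28, 1), (1992, 4, 9), (1994, 28, 1), (1994, 4, 9), (1999, 28, 1), (1999, 4, 9), (2001, 28, 1), (2001, 4, 9), (2018, 28, 1), (2018, 4, 9), (2021, 28, 1), (2021, 4, 9)}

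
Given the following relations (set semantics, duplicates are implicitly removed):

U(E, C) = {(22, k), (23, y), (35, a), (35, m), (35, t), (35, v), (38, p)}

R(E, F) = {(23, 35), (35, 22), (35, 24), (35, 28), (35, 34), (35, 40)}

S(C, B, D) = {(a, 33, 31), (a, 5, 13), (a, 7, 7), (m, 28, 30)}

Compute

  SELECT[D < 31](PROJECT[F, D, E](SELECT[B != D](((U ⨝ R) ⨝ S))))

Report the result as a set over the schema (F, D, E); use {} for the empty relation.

U ⋈ R (natural join on E): {(23, y, 35), (35, a, 22), (35, a, 24), (35, a, 28), (35, a, 34), (35, a, 40), (35, m, 22), (35, m, 24), (35, m, 28), (35, m, 34), (35, m, 40), (35, t, 22), (35, t, 24), (35, t, 28), (35, t, 34), (35, t, 40), (35, v, 22), (35, v, 24), (35, v, 28), (35, v, 34), (35, v, 40)}
(U ⨝ R) ⋈ S (natural join on C): {(35, a, 22, 33, 31), (35, a, 22, 5, 13), (35, a, 22, 7, 7), (35, a, 24, 33, 31), (35, a, 24, 5, 13), (35, a, 24, 7, 7), (35, a, 28, 33, 31), (35, a, 28, 5, 13), (35, a, 28, 7, 7), (35, a, 34, 33, 31), (35, a, 34, 5, 13), (35, a, 34, 7, 7), (35, a, 40, 33, 31), (35, a, 40, 5, 13), (35, a, 40, 7, 7), (35, m, 22, 28, 30), (35, m, 24, 28, 30), (35, m, 28, 28, 30), (35, m, 34, 28, 30), (35, m, 40, 28, 30)}
σ[B != D]: keep tuples satisfying B != D → {(35, a, 22, 33, 31), (35, a, 22, 5, 13), (35, a, 24, 33, 31), (35, a, 24, 5, 13), (35, a, 28, 33, 31), (35, a, 28, 5, 13), (35, a, 34, 33, 31), (35, a, 34, 5, 13), (35, a, 40, 33, 31), (35, a, 40, 5, 13), (35, m, 22, 28, 30), (35, m, 24, 28, 30), (35, m, 28, 28, 30), (35, m, 34, 28, 30), (35, m, 40, 28, 30)}
Projecting to F, D, E: {(22, 13, 35), (22, 30, 35), (22, 31, 35), (24, 13, 35), (24, 30, 35), (24, 31, 35), (28, 13, 35), (28, 30, 35), (28, 31, 35), (34, 13, 35), (34, 30, 35), (34, 31, 35), (40, 13, 35), (40, 30, 35), (40, 31, 35)}
σ[D < 31]: keep tuples satisfying D < 31 → {(22, 13, 35), (22, 30, 35), (24, 13, 35), (24, 30, 35), (28, 13, 35), (28, 30, 35), (34, 13, 35), (34, 30, 35), (40, 13, 35), (40, 30, 35)}

{(22, 13, 35), (22, 30, 35), (24, 13, 35), (24, 30, 35), (28, 13, 35), (28, 30, 35), (34, 13, 35), (34, 30, 35), (40, 13, 35), (40, 30, 35)}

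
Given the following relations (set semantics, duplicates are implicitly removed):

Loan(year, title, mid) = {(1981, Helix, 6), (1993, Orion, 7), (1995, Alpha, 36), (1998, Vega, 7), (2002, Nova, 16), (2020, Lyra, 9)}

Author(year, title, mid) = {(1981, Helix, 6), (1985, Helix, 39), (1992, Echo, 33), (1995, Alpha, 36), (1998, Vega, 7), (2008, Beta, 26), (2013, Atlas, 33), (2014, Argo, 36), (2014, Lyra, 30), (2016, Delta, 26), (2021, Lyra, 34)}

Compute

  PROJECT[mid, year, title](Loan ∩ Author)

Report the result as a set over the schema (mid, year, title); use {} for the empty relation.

{(36, 1995, Alpha), (6, 1981, Helix), (7, 1998, Vega)}

Set intersection of the two operands is {(1981, Helix, 6), (1995, Alpha, 36), (1998, Vega, 7)}.
π[mid, year, title]: project onto (mid, year, title) → {(36, 1995, Alpha), (6, 1981, Helix), (7, 1998, Vega)}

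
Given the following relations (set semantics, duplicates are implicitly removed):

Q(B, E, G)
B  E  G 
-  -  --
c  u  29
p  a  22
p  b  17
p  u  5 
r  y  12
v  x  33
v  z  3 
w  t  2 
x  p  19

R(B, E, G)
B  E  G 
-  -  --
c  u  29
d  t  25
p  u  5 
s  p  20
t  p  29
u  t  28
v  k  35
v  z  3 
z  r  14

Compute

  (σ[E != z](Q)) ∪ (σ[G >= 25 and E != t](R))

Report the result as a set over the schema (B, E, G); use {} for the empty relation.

Apply σ_{E != z}; surviving tuples: {(c, u, 29), (p, a, 22), (p, b, 17), (p, u, 5), (r, y, 12), (v, x, 33), (w, t, 2), (x, p, 19)}
Apply σ_{G >= 25 and E != t}; surviving tuples: {(c, u, 29), (t, p, 29), (v, k, 35)}
Set union of the two operands is {(c, u, 29), (p, a, 22), (p, b, 17), (p, u, 5), (r, y, 12), (t, p, 29), (v, k, 35), (v, x, 33), (w, t, 2), (x, p, 19)}.

{(c, u, 29), (p, a, 22), (p, b, 17), (p, u, 5), (r, y, 12), (t, p, 29), (v, k, 35), (v, x, 33), (w, t, 2), (x, p, 19)}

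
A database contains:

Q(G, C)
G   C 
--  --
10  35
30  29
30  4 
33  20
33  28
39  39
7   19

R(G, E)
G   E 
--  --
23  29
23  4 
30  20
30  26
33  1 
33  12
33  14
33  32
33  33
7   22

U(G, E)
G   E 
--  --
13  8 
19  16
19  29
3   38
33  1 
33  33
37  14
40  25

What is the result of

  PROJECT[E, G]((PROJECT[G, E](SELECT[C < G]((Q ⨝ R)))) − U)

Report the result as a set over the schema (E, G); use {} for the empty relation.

{(12, 33), (14, 33), (20, 30), (26, 30), (32, 33)}

Joining Q and R on G yields {(30, 29, 20), (30, 29, 26), (30, 4, 20), (30, 4, 26), (33, 20, 1), (33, 20, 12), (33, 20, 14), (33, 20, 32), (33, 20, 33), (33, 28, 1), (33, 28, 12), (33, 28, 14), (33, 28, 32), (33, 28, 33), (7, 19, 22)}.
Filtering on C < G leaves {(30, 29, 20), (30, 29, 26), (30, 4, 20), (30, 4, 26), (33, 20, 1), (33, 20, 12), (33, 20, 14), (33, 20, 32), (33, 20, 33), (33, 28, 1), (33, 28, 12), (33, 28, 14), (33, 28, 32), (33, 28, 33)}.
Projecting to G, E (7 duplicate(s) eliminated): {(30, 20), (30, 26), (33, 1), (33, 12), (33, 14), (33, 32), (33, 33)}
Taking the difference: {(30, 20), (30, 26), (33, 12), (33, 14), (33, 32)}
Projecting to E, G: {(12, 33), (14, 33), (20, 30), (26, 30), (32, 33)}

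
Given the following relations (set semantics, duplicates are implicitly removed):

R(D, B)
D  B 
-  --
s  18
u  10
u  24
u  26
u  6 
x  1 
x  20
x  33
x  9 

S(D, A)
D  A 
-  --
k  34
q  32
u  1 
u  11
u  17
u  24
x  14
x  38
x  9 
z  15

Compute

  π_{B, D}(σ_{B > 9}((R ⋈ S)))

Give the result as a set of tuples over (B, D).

{(10, u), (20, x), (24, u), (26, u), (33, x)}

Joining R and S on D yields {(u, 10, 1), (u, 10, 11), (u, 10, 17), (u, 10, 24), (u, 24, 1), (u, 24, 11), (u, 24, 17), (u, 24, 24), (u, 26, 1), (u, 26, 11), (u, 26, 17), (u, 26, 24), (u, 6, 1), (u, 6, 11), (u, 6, 17), (u, 6, 24), (x, 1, 14), (x, 1, 38), (x, 1, 9), (x, 20, 14), (x, 20, 38), (x, 20, 9), (x, 33, 14), (x, 33, 38), (x, 33, 9), (x, 9, 14), (x, 9, 38), (x, 9, 9)}.
Apply σ_{B > 9}; surviving tuples: {(u, 10, 1), (u, 10, 11), (u, 10, 17), (u, 10, 24), (u, 24, 1), (u, 24, 11), (u, 24, 17), (u, 24, 24), (u, 26, 1), (u, 26, 11), (u, 26, 17), (u, 26, 24), (x, 20, 14), (x, 20, 38), (x, 20, 9), (x, 33, 14), (x, 33, 38), (x, 33, 9)}
π_{B, D} gives {(10, u), (20, x), (24, u), (26, u), (33, x)} (13 duplicate(s) eliminated).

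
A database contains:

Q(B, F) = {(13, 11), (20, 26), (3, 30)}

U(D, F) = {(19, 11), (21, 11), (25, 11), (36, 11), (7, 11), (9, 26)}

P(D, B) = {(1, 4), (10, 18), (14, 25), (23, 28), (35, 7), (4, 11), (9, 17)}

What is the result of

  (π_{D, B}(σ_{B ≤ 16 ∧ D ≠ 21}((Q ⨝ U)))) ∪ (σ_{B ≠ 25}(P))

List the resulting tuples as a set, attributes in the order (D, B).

Natural join on F: {(13, 11, 19), (13, 11, 21), (13, 11, 25), (13, 11, 36), (13, 11, 7), (20, 26, 9)}
Apply σ_{B ≤ 16 ∧ D ≠ 21}; surviving tuples: {(13, 11, 19), (13, 11, 25), (13, 11, 36), (13, 11, 7)}
π_{D, B} gives {(19, 13), (25, 13), (36, 13), (7, 13)}.
Apply σ_{B ≠ 25}; surviving tuples: {(1, 4), (10, 18), (23, 28), (35, 7), (4, 11), (9, 17)}
Set union of the two operands is {(1, 4), (10, 18), (19, 13), (23, 28), (25, 13), (35, 7), (36, 13), (4, 11), (7, 13), (9, 17)}.

{(1, 4), (10, 18), (19, 13), (23, 28), (25, 13), (35, 7), (36, 13), (4, 11), (7, 13), (9, 17)}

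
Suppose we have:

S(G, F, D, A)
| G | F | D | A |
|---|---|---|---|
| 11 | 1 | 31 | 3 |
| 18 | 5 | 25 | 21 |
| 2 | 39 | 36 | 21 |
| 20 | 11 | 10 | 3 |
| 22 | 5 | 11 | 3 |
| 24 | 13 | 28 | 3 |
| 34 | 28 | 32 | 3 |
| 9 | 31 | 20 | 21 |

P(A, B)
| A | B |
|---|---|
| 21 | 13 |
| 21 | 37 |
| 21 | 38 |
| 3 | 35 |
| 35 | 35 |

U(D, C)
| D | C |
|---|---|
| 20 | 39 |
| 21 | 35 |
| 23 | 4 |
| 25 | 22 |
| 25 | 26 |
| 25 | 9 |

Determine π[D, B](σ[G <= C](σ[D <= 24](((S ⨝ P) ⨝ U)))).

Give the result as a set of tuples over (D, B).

S ⋈ P (natural join on A): {(11, 1, 31, 3, 35), (18, 5, 25, 21, 13), (18, 5, 25, 21, 37), (18, 5, 25, 21, 38), (2, 39, 36, 21, 13), (2, 39, 36, 21, 37), (2, 39, 36, 21, 38), (20, 11, 10, 3, 35), (22, 5, 11, 3, 35), (24, 13, 28, 3, 35), (34, 28, 32, 3, 35), (9, 31, 20, 21, 13), (9, 31, 20, 21, 37), (9, 31, 20, 21, 38)}
(S ⨝ P) ⋈ U (natural join on D): {(18, 5, 25, 21, 13, 22), (18, 5, 25, 21, 13, 26), (18, 5, 25, 21, 13, 9), (18, 5, 25, 21, 37, 22), (18, 5, 25, 21, 37, 26), (18, 5, 25, 21, 37, 9), (18, 5, 25, 21, 38, 22), (18, 5, 25, 21, 38, 26), (18, 5, 25, 21, 38, 9), (9, 31, 20, 21, 13, 39), (9, 31, 20, 21, 37, 39), (9, 31, 20, 21, 38, 39)}
σ[D <= 24]: keep tuples satisfying D <= 24 → {(9, 31, 20, 21, 13, 39), (9, 31, 20, 21, 37, 39), (9, 31, 20, 21, 38, 39)}
σ[G <= C]: keep tuples satisfying G <= C → {(9, 31, 20, 21, 13, 39), (9, 31, 20, 21, 37, 39), (9, 31, 20, 21, 38, 39)}
Keep only column(s) D, B: {(20, 13), (20, 37), (20, 38)}

{(20, 13), (20, 37), (20, 38)}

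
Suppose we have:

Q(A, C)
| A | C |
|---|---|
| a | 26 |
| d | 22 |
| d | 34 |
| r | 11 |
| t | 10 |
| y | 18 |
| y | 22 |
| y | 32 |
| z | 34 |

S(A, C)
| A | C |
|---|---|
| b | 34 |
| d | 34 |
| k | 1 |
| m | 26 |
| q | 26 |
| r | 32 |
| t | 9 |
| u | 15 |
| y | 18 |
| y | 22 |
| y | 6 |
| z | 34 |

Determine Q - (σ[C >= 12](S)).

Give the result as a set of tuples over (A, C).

{(a, 26), (d, 22), (r, 11), (t, 10), (y, 32)}

Filtering on C >= 12 leaves {(b, 34), (d, 34), (m, 26), (q, 26), (r, 32), (u, 15), (y, 18), (y, 22), (z, 34)}.
Difference: {(a, 26), (d, 22), (d, 34), (r, 11), (t, 10), (y, 18), (y, 22), (y, 32), (z, 34)} with {(b, 34), (d, 34), (m, 26), (q, 26), (r, 32), (u, 15), (y, 18), (y, 22), (z, 34)} → {(a, 26), (d, 22), (r, 11), (t, 10), (y, 32)}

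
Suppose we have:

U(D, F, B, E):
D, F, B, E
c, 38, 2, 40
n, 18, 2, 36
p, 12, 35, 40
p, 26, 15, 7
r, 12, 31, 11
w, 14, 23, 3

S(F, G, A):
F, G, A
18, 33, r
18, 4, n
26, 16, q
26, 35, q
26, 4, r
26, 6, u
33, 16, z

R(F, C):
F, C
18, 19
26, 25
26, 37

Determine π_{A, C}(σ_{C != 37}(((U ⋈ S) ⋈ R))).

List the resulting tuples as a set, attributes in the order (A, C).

Natural join on F: {(n, 18, 2, 36, 33, r), (n, 18, 2, 36, 4, n), (p, 26, 15, 7, 16, q), (p, 26, 15, 7, 35, q), (p, 26, 15, 7, 4, r), (p, 26, 15, 7, 6, u)}
Natural join on F: {(n, 18, 2, 36, 33, r, 19), (n, 18, 2, 36, 4, n, 19), (p, 26, 15, 7, 16, q, 25), (p, 26, 15, 7, 16, q, 37), (p, 26, 15, 7, 35, q, 25), (p, 26, 15, 7, 35, q, 37), (p, 26, 15, 7, 4, r, 25), (p, 26, 15, 7, 4, r, 37), (p, 26, 15, 7, 6, u, 25), (p, 26, 15, 7, 6, u, 37)}
Apply σ_{C != 37}; surviving tuples: {(n, 18, 2, 36, 33, r, 19), (n, 18, 2, 36, 4, n, 19), (p, 26, 15, 7, 16, q, 25), (p, 26, 15, 7, 35, q, 25), (p, 26, 15, 7, 4, r, 25), (p, 26, 15, 7, 6, u, 25)}
π_{A, C} gives {(n, 19), (q, 25), (r, 19), (r, 25), (u, 25)} (1 duplicate(s) eliminated).

{(n, 19), (q, 25), (r, 19), (r, 25), (u, 25)}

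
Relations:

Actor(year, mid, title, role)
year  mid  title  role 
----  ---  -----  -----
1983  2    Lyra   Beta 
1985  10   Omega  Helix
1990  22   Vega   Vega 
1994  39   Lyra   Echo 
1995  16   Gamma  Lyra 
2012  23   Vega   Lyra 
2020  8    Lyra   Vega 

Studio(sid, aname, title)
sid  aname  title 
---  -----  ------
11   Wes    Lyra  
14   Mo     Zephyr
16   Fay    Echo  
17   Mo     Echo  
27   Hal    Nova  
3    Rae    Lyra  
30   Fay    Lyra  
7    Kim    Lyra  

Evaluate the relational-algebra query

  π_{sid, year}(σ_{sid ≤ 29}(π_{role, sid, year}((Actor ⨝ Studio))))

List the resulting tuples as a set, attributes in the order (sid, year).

Joining Actor and Studio on title yields {(1983, 2, Lyra, Beta, 11, Wes), (1983, 2, Lyra, Beta, 3, Rae), (1983, 2, Lyra, Beta, 30, Fay), (1983, 2, Lyra, Beta, 7, Kim), (1994, 39, Lyra, Echo, 11, Wes), (1994, 39, Lyra, Echo, 3, Rae), (1994, 39, Lyra, Echo, 30, Fay), (1994, 39, Lyra, Echo, 7, Kim), (2020, 8, Lyra, Vega, 11, Wes), (2020, 8, Lyra, Vega, 3, Rae), (2020, 8, Lyra, Vega, 30, Fay), (2020, 8, Lyra, Vega, 7, Kim)}.
π_{role, sid, year} gives {(Beta, 11, 1983), (Beta, 3, 1983), (Beta, 30, 1983), (Beta, 7, 1983), (Echo, 11, 1994), (Echo, 3, 1994), (Echo, 30, 1994), (Echo, 7, 1994), (Vega, 11, 2020), (Vega, 3, 2020), (Vega, 30, 2020), (Vega, 7, 2020)}.
Selection sid ≤ 29: {(Beta, 11, 1983), (Beta, 3, 1983), (Beta, 7, 1983), (Echo, 11, 1994), (Echo, 3, 1994), (Echo, 7, 1994), (Vega, 11, 2020), (Vega, 3, 2020), (Vega, 7, 2020)}
π_{sid, year} gives {(11, 1983), (11, 1994), (11, 2020), (3, 1983), (3, 1994), (3, 2020), (7, 1983), (7, 1994), (7, 2020)}.

{(11, 1983), (11, 1994), (11, 2020), (3, 1983), (3, 1994), (3, 2020), (7, 1983), (7, 1994), (7, 2020)}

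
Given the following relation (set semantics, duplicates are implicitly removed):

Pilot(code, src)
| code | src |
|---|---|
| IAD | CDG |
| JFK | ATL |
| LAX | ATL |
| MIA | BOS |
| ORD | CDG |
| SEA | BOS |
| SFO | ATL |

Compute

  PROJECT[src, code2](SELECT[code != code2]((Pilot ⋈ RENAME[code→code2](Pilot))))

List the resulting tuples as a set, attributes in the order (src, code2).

ρ[code→code2]: schema becomes (code2, src); tuples unchanged.
Pilot ⋈ RENAME[code→code2](Pilot) (natural join on src): {(IAD, CDG, IAD), (IAD, CDG, ORD), (JFK, ATL, JFK), (JFK, ATL, LAX), (JFK, ATL, SFO), (LAX, ATL, JFK), (LAX, ATL, LAX), (LAX, ATL, SFO), (MIA, BOS, MIA), (MIA, BOS, SEA), (ORD, CDG, IAD), (ORD, CDG, ORD), (SEA, BOS, MIA), (SEA, BOS, SEA), (SFO, ATL, JFK), (SFO, ATL, LAX), (SFO, ATL, SFO)}
Apply σ_{code != code2}; surviving tuples: {(IAD, CDG, ORD), (JFK, ATL, LAX), (JFK, ATL, SFO), (LAX, ATL, JFK), (LAX, ATL, SFO), (MIA, BOS, SEA), (ORD, CDG, IAD), (SEA, BOS, MIA), (SFO, ATL, JFK), (SFO, ATL, LAX)}
Projecting to src, code2 (3 duplicate(s) eliminated): {(ATL, JFK), (ATL, LAX), (ATL, SFO), (BOS, MIA), (BOS, SEA), (CDG, IAD), (CDG, ORD)}

{(ATL, JFK), (ATL, LAX), (ATL, SFO), (BOS, MIA), (BOS, SEA), (CDG, IAD), (CDG, ORD)}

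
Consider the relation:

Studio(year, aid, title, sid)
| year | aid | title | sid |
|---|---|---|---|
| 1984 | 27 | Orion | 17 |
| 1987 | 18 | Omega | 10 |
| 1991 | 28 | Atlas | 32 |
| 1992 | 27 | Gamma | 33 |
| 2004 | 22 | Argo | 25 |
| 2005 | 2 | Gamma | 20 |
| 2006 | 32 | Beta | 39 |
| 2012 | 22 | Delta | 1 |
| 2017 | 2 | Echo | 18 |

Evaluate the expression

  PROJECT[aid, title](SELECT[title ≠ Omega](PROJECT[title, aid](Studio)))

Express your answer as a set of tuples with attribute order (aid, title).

{(2, Echo), (2, Gamma), (22, Argo), (22, Delta), (27, Gamma), (27, Orion), (28, Atlas), (32, Beta)}

Keep only column(s) title, aid: {(Argo, 22), (Atlas, 28), (Beta, 32), (Delta, 22), (Echo, 2), (Gamma, 2), (Gamma, 27), (Omega, 18), (Orion, 27)}
Filtering on title ≠ Omega leaves {(Argo, 22), (Atlas, 28), (Beta, 32), (Delta, 22), (Echo, 2), (Gamma, 2), (Gamma, 27), (Orion, 27)}.
Keep only column(s) aid, title: {(2, Echo), (2, Gamma), (22, Argo), (22, Delta), (27, Gamma), (27, Orion), (28, Atlas), (32, Beta)}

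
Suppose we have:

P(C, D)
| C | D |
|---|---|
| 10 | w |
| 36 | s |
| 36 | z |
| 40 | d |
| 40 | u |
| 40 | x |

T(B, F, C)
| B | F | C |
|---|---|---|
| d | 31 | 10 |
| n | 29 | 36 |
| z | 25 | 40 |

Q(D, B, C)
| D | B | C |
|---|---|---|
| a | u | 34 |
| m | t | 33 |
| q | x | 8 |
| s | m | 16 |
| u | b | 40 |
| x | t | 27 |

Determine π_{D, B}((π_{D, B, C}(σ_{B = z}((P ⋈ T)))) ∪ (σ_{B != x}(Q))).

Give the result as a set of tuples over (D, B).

{(a, u), (d, z), (m, t), (s, m), (u, b), (u, z), (x, t), (x, z)}

Natural join on C: {(10, w, d, 31), (36, s, n, 29), (36, z, n, 29), (40, d, z, 25), (40, u, z, 25), (40, x, z, 25)}
Filtering on B = z leaves {(40, d, z, 25), (40, u, z, 25), (40, x, z, 25)}.
π_{D, B, C} gives {(d, z, 40), (u, z, 40), (x, z, 40)}.
Filtering on B != x leaves {(a, u, 34), (m, t, 33), (s, m, 16), (u, b, 40), (x, t, 27)}.
Taking the union: {(a, u, 34), (d, z, 40), (m, t, 33), (s, m, 16), (u, b, 40), (u, z, 40), (x, t, 27), (x, z, 40)}
π_{D, B} gives {(a, u), (d, z), (m, t), (s, m), (u, b), (u, z), (x, t), (x, z)}.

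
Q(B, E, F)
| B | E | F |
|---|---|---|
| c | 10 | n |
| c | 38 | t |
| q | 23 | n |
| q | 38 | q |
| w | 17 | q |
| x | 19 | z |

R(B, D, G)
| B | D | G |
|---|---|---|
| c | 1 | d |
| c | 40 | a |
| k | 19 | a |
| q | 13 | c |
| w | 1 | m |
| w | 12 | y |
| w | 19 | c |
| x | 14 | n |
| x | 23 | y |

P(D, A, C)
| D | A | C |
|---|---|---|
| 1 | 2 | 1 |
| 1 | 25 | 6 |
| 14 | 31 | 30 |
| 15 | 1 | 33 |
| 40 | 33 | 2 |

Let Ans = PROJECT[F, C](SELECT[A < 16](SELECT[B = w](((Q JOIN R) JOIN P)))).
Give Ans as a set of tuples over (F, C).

Joining Q and R on B yields {(c, 10, n, 1, d), (c, 10, n, 40, a), (c, 38, t, 1, d), (c, 38, t, 40, a), (q, 23, n, 13, c), (q, 38, q, 13, c), (w, 17, q, 1, m), (w, 17, q, 12, y), (w, 17, q, 19, c), (x, 19, z, 14, n), (x, 19, z, 23, y)}.
Joining (Q JOIN R) and P on D yields {(c, 10, n, 1, d, 2, 1), (c, 10, n, 1, d, 25, 6), (c, 10, n, 40, a, 33, 2), (c, 38, t, 1, d, 2, 1), (c, 38, t, 1, d, 25, 6), (c, 38, t, 40, a, 33, 2), (w, 17, q, 1, m, 2, 1), (w, 17, q, 1, m, 25, 6), (x, 19, z, 14, n, 31, 30)}.
σ[B = w]: keep tuples satisfying B = w → {(w, 17, q, 1, m, 2, 1), (w, 17, q, 1, m, 25, 6)}
σ[A < 16]: keep tuples satisfying A < 16 → {(w, 17, q, 1, m, 2, 1)}
π_{F, C} gives {(q, 1)}.

{(q, 1)}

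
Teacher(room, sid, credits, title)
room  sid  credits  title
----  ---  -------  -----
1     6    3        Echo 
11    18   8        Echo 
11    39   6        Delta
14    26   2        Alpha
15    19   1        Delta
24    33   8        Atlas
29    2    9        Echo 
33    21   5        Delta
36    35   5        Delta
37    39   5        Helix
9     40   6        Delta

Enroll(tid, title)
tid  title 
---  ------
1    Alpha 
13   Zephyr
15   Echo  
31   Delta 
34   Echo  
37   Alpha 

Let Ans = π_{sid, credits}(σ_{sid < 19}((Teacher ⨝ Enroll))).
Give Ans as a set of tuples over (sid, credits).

{(18, 8), (2, 9), (6, 3)}

Joining Teacher and Enroll on title yields {(1, 6, 3, Echo, 15), (1, 6, 3, Echo, 34), (11, 18, 8, Echo, 15), (11, 18, 8, Echo, 34), (11, 39, 6, Delta, 31), (14, 26, 2, Alpha, 1), (14, 26, 2, Alpha, 37), (15, 19, 1, Delta, 31), (29, 2, 9, Echo, 15), (29, 2, 9, Echo, 34), (33, 21, 5, Delta, 31), (36, 35, 5, Delta, 31), (9, 40, 6, Delta, 31)}.
Apply σ_{sid < 19}; surviving tuples: {(1, 6, 3, Echo, 15), (1, 6, 3, Echo, 34), (11, 18, 8, Echo, 15), (11, 18, 8, Echo, 34), (29, 2, 9, Echo, 15), (29, 2, 9, Echo, 34)}
π[sid, credits]: project onto (sid, credits) (3 duplicate(s) eliminated) → {(18, 8), (2, 9), (6, 3)}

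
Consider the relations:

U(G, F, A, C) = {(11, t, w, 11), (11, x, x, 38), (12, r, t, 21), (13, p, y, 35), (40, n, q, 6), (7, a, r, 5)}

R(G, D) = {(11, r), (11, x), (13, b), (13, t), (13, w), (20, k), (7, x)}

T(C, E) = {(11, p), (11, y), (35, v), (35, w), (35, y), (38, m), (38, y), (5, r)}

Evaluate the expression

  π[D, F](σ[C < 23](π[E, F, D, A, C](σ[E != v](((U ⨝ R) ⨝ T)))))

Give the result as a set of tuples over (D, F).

{(r, t), (x, a), (x, t)}

U ⋈ R (natural join on G): {(11, t, w, 11, r), (11, t, w, 11, x), (11, x, x, 38, r), (11, x, x, 38, x), (13, p, y, 35, b), (13, p, y, 35, t), (13, p, y, 35, w), (7, a, r, 5, x)}
(U ⨝ R) ⋈ T (natural join on C): {(11, t, w, 11, r, p), (11, t, w, 11, r, y), (11, t, w, 11, x, p), (11, t, w, 11, x, y), (11, x, x, 38, r, m), (11, x, x, 38, r, y), (11, x, x, 38, x, m), (11, x, x, 38, x, y), (13, p, y, 35, b, v), (13, p, y, 35, b, w), (13, p, y, 35, b, y), (13, p, y, 35, t, v), (13, p, y, 35, t, w), (13, p, y, 35, t, y), (13, p, y, 35, w, v), (13, p, y, 35, w, w), (13, p, y, 35, w, y), (7, a, r, 5, x, r)}
Selection E != v: {(11, t, w, 11, r, p), (11, t, w, 11, r, y), (11, t, w, 11, x, p), (11, t, w, 11, x, y), (11, x, x, 38, r, m), (11, x, x, 38, r, y), (11, x, x, 38, x, m), (11, x, x, 38, x, y), (13, p, y, 35, b, w), (13, p, y, 35, b, y), (13, p, y, 35, t, w), (13, p, y, 35, t, y), (13, p, y, 35, w, w), (13, p, y, 35, w, y), (7, a, r, 5, x, r)}
Projecting to E, F, D, A, C: {(m, x, r, x, 38), (m, x, x, x, 38), (p, t, r, w, 11), (p, t, x, w, 11), (r, a, x, r, 5), (w, p, b, y, 35), (w, p, t, y, 35), (w, p, w, y, 35), (y, p, b, y, 35), (y, p, t, y, 35), (y, p, w, y, 35), (y, t, r, w, 11), (y, t, x, w, 11), (y, x, r, x, 38), (y, x, x, x, 38)}
Selection C < 23: {(p, t, r, w, 11), (p, t, x, w, 11), (r, a, x, r, 5), (y, t, r, w, 11), (y, t, x, w, 11)}
Projecting to D, F (2 duplicate(s) eliminated): {(r, t), (x, a), (x, t)}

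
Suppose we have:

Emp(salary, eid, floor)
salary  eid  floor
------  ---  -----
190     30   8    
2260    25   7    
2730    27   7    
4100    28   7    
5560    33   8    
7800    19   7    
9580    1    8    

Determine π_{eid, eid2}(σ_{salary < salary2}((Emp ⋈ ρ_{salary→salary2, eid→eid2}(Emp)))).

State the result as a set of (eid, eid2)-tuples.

{(25, 19), (25, 27), (25, 28), (27, 19), (27, 28), (28, 19), (30, 1), (30, 33), (33, 1)}

ρ[salary→salary2, eid→eid2]: schema becomes (salary2, eid2, floor); tuples unchanged.
Joining Emp and ρ_{salary→salary2, eid→eid2}(Emp) on floor yields {(190, 30, 8, 190, 30), (190, 30, 8, 5560, 33), (190, 30, 8, 9580, 1), (2260, 25, 7, 2260, 25), (2260, 25, 7, 2730, 27), (2260, 25, 7, 4100, 28), (2260, 25, 7, 7800, 19), (2730, 27, 7, 2260, 25), (2730, 27, 7, 2730, 27), (2730, 27, 7, 4100, 28), (2730, 27, 7, 7800, 19), (4100, 28, 7, 2260, 25), (4100, 28, 7, 2730, 27), (4100, 28, 7, 4100, 28), (4100, 28, 7, 7800, 19), (5560, 33, 8, 190, 30), (5560, 33, 8, 5560, 33), (5560, 33, 8, 9580, 1), (7800, 19, 7, 2260, 25), (7800, 19, 7, 2730, 27), (7800, 19, 7, 4100, 28), (7800, 19, 7, 7800, 19), (9580, 1, 8, 190, 30), (9580, 1, 8, 5560, 33), (9580, 1, 8, 9580, 1)}.
Selection salary < salary2: {(190, 30, 8, 5560, 33), (190, 30, 8, 9580, 1), (2260, 25, 7, 2730, 27), (2260, 25, 7, 4100, 28), (2260, 25, 7, 7800, 19), (2730, 27, 7, 4100, 28), (2730, 27, 7, 7800, 19), (4100, 28, 7, 7800, 19), (5560, 33, 8, 9580, 1)}
π_{eid, eid2} gives {(25, 19), (25, 27), (25, 28), (27, 19), (27, 28), (28, 19), (30, 1), (30, 33), (33, 1)}.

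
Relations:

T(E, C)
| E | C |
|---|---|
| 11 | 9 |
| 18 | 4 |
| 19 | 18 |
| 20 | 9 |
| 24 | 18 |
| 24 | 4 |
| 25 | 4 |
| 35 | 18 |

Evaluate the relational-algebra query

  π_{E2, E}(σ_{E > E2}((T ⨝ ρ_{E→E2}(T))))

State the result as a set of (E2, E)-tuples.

ρ[E→E2]: schema becomes (E2, C); tuples unchanged.
Joining T and ρ_{E→E2}(T) on C yields {(11, 9, 11), (11, 9, 20), (18, 4, 18), (18, 4, 24), (18, 4, 25), (19, 18, 19), (19, 18, 24), (19, 18, 35), (20, 9, 11), (20, 9, 20), (24, 18, 19), (24, 18, 24), (24, 18, 35), (24, 4, 18), (24, 4, 24), (24, 4, 25), (25, 4, 18), (25, 4, 24), (25, 4, 25), (35, 18, 19), (35, 18, 24), (35, 18, 35)}.
σ[E > E2]: keep tuples satisfying E > E2 → {(20, 9, 11), (24, 18, 19), (24, 4, 18), (25, 4, 18), (25, 4, 24), (35, 18, 19), (35, 18, 24)}
Projecting to E2, E: {(11, 20), (18, 24), (18, 25), (19, 24), (19, 35), (24, 25), (24, 35)}

{(11, 20), (18, 24), (18, 25), (19, 24), (19, 35), (24, 25), (24, 35)}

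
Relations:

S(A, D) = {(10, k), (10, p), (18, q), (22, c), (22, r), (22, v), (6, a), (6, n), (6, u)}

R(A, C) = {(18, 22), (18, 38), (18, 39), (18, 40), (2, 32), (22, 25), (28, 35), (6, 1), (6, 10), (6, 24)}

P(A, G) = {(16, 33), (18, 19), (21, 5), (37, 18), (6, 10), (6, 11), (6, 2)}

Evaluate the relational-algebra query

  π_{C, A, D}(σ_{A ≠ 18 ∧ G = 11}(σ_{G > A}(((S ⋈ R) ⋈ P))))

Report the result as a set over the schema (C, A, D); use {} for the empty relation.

{(1, 6, a), (1, 6, n), (1, 6, u), (10, 6, a), (10, 6, n), (10, 6, u), (24, 6, a), (24, 6, n), (24, 6, u)}

Joining S and R on A yields {(18, q, 22), (18, q, 38), (18, q, 39), (18, q, 40), (22, c, 25), (22, r, 25), (22, v, 25), (6, a, 1), (6, a, 10), (6, a, 24), (6, n, 1), (6, n, 10), (6, n, 24), (6, u, 1), (6, u, 10), (6, u, 24)}.
Joining (S ⋈ R) and P on A yields {(18, q, 22, 19), (18, q, 38, 19), (18, q, 39, 19), (18, q, 40, 19), (6, a, 1, 10), (6, a, 1, 11), (6, a, 1, 2), (6, a, 10, 10), (6, a, 10, 11), (6, a, 10, 2), (6, a, 24, 10), (6, a, 24, 11), (6, a, 24, 2), (6, n, 1, 10), (6, n, 1, 11), (6, n, 1, 2), (6, n, 10, 10), (6, n, 10, 11), (6, n, 10, 2), (6, n, 24, 10), (6, n, 24, 11), (6, n, 24, 2), (6, u, 1, 10), (6, u, 1, 11), (6, u, 1, 2), (6, u, 10, 10), (6, u, 10, 11), (6, u, 10, 2), (6, u, 24, 10), (6, u, 24, 11), (6, u, 24, 2)}.
σ[G > A]: keep tuples satisfying G > A → {(18, q, 22, 19), (18, q, 38, 19), (18, q, 39, 19), (18, q, 40, 19), (6, a, 1, 10), (6, a, 1, 11), (6, a, 10, 10), (6, a, 10, 11), (6, a, 24, 10), (6, a, 24, 11), (6, n, 1, 10), (6, n, 1, 11), (6, n, 10, 10), (6, n, 10, 11), (6, n, 24, 10), (6, n, 24, 11), (6, u, 1, 10), (6, u, 1, 11), (6, u, 10, 10), (6, u, 10, 11), (6, u, 24, 10), (6, u, 24, 11)}
σ[A ≠ 18 ∧ G = 11]: keep tuples satisfying A ≠ 18 ∧ G = 11 → {(6, a, 1, 11), (6, a, 10, 11), (6, a, 24, 11), (6, n, 1, 11), (6, n, 10, 11), (6, n, 24, 11), (6, u, 1, 11), (6, u, 10, 11), (6, u, 24, 11)}
π_{C, A, D} gives {(1, 6, a), (1, 6, n), (1, 6, u), (10, 6, a), (10, 6, n), (10, 6, u), (24, 6, a), (24, 6, n), (24, 6, u)}.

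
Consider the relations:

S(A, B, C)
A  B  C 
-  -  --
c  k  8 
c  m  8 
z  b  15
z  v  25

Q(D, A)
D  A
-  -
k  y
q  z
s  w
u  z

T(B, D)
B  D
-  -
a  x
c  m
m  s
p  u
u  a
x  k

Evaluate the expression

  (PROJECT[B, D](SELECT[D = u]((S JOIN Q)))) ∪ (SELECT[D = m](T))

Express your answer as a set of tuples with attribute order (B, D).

S ⋈ Q (natural join on A): {(z, b, 15, q), (z, b, 15, u), (z, v, 25, q), (z, v, 25, u)}
σ[D = u]: keep tuples satisfying D = u → {(z, b, 15, u), (z, v, 25, u)}
π_{B, D} gives {(b, u), (v, u)}.
σ[D = m]: keep tuples satisfying D = m → {(c, m)}
Taking the union: {(b, u), (c, m), (v, u)}

{(b, u), (c, m), (v, u)}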